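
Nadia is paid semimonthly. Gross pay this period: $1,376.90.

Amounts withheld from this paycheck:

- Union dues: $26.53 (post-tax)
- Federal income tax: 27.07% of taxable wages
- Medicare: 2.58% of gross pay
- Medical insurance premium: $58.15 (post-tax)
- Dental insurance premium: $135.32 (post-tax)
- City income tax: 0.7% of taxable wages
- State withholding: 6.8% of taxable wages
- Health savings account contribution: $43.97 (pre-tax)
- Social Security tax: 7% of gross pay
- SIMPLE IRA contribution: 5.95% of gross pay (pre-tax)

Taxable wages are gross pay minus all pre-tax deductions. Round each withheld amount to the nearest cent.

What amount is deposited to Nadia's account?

SIMPLE IRA contribution: $1,376.90 × 0.0595 = $81.93
Health savings account contribution: $43.97
Pre-tax total = $81.93 + $43.97 = $125.90
Taxable wages = $1,376.90 − $125.90 = $1,251.00
City income tax: $1,251.00 × 0.007 = $8.76
State withholding: $1,251.00 × 0.068 = $85.07
Federal income tax: $1,251.00 × 0.2707 = $338.65
Medicare: $1,376.90 × 0.0258 = $35.52
Social Security tax: $1,376.90 × 0.07 = $96.38
Union dues: $26.53
Dental insurance premium: $135.32
Medical insurance premium: $58.15
Total deductions = $81.93 + $43.97 + $8.76 + $85.07 + $338.65 + $35.52 + $96.38 + $26.53 + $135.32 + $58.15 = $910.28
Net pay = $1,376.90 − $910.28 = $466.62

$466.62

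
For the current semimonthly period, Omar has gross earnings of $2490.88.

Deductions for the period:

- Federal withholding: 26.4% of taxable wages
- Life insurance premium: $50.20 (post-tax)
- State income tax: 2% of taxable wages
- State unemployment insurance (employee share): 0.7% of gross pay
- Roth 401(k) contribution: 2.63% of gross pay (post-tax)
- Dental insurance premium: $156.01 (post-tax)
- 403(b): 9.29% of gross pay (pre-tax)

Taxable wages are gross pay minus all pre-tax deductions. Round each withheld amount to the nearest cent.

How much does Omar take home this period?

$1328.63

403(b): $2490.88 × 0.0929 = $231.40
Taxable wages = $2490.88 − $231.40 = $2259.48
Federal withholding: $2259.48 × 0.264 = $596.50
State income tax: $2259.48 × 0.02 = $45.19
State unemployment insurance (employee share): $2490.88 × 0.007 = $17.44
Dental insurance premium: $156.01
Life insurance premium: $50.20
Roth 401(k) contribution: $2490.88 × 0.0263 = $65.51
Total deductions = $231.40 + $596.50 + $45.19 + $17.44 + $156.01 + $50.20 + $65.51 = $1162.25
Net pay = $2490.88 − $1162.25 = $1328.63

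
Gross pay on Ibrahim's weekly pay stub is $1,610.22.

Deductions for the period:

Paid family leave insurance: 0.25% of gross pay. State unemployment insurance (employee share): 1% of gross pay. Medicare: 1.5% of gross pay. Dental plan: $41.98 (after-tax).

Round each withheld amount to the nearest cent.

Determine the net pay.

$1,523.96

Paid family leave insurance: $1,610.22 × 0.0025 = $4.03
Medicare: $1,610.22 × 0.015 = $24.15
State unemployment insurance (employee share): $1,610.22 × 0.01 = $16.10
Dental plan: $41.98
Total deductions = $4.03 + $24.15 + $16.10 + $41.98 = $86.26
Net pay = $1,610.22 − $86.26 = $1,523.96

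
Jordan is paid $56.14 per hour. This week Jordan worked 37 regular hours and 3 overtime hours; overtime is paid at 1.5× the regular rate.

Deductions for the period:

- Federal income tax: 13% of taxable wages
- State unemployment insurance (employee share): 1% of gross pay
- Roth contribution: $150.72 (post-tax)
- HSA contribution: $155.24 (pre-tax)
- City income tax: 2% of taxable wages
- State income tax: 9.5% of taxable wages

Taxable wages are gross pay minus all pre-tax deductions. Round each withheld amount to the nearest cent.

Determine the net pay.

Regular pay: 37 × $56.14 = $2,077.18
Overtime pay: 3 × $56.14 × 1.5 = $252.63
Gross pay = $2,077.18 + $252.63 = $2,329.81
HSA contribution: $155.24
Taxable wages = $2,329.81 − $155.24 = $2,174.57
State income tax: $2,174.57 × 0.095 = $206.58
City income tax: $2,174.57 × 0.02 = $43.49
Federal income tax: $2,174.57 × 0.13 = $282.69
State unemployment insurance (employee share): $2,329.81 × 0.01 = $23.30
Roth contribution: $150.72
Total deductions = $155.24 + $206.58 + $43.49 + $282.69 + $23.30 + $150.72 = $862.02
Net pay = $2,329.81 − $862.02 = $1,467.79

$1,467.79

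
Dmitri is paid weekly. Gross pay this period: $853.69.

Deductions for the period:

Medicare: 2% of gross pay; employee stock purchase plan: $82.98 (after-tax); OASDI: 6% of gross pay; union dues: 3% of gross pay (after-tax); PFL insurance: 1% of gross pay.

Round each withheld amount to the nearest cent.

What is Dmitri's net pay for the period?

$668.27

PFL insurance: $853.69 × 0.01 = $8.54
OASDI: $853.69 × 0.06 = $51.22
Medicare: $853.69 × 0.02 = $17.07
Employee stock purchase plan: $82.98
Union dues: $853.69 × 0.03 = $25.61
Total deductions = $8.54 + $51.22 + $17.07 + $82.98 + $25.61 = $185.42
Net pay = $853.69 − $185.42 = $668.27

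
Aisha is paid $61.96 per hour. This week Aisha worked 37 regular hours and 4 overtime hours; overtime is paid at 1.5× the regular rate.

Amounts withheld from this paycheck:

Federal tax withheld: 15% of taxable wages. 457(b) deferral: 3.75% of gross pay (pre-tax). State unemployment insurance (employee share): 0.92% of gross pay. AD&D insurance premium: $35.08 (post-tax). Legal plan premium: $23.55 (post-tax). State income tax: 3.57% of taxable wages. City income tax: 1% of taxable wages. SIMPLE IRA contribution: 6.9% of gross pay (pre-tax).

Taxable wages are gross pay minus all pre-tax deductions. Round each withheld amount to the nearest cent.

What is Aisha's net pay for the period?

Regular pay: 37 × $61.96 = $2,292.52
Overtime pay: 4 × $61.96 × 1.5 = $371.76
Gross pay = $2,292.52 + $371.76 = $2,664.28
457(b) deferral: $2,664.28 × 0.0375 = $99.91
SIMPLE IRA contribution: $2,664.28 × 0.069 = $183.84
Pre-tax total = $99.91 + $183.84 = $283.75
Taxable wages = $2,664.28 − $283.75 = $2,380.53
State income tax: $2,380.53 × 0.0357 = $84.98
City income tax: $2,380.53 × 0.01 = $23.81
Federal tax withheld: $2,380.53 × 0.15 = $357.08
State unemployment insurance (employee share): $2,664.28 × 0.0092 = $24.51
AD&D insurance premium: $35.08
Legal plan premium: $23.55
Total deductions = $99.91 + $183.84 + $84.98 + $23.81 + $357.08 + $24.51 + $35.08 + $23.55 = $832.76
Net pay = $2,664.28 − $832.76 = $1,831.52

$1,831.52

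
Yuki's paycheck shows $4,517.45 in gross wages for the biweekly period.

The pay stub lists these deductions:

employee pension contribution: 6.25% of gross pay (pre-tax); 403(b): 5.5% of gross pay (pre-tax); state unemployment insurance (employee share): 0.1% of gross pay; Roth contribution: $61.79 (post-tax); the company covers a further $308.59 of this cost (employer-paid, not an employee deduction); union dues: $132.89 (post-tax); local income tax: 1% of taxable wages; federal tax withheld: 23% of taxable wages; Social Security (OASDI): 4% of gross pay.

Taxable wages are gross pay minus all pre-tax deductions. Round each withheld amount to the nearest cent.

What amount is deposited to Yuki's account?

403(b): $4,517.45 × 0.055 = $248.46
Employee pension contribution: $4,517.45 × 0.0625 = $282.34
Pre-tax total = $248.46 + $282.34 = $530.80
Taxable wages = $4,517.45 − $530.80 = $3,986.65
Federal tax withheld: $3,986.65 × 0.23 = $916.93
Local income tax: $3,986.65 × 0.01 = $39.87
Social Security (OASDI): $4,517.45 × 0.04 = $180.70
State unemployment insurance (employee share): $4,517.45 × 0.001 = $4.52
Union dues: $132.89
Roth contribution: $61.79
(Employer's $308.59 toward Roth contribution is not withheld from the employee.)
Total deductions = $248.46 + $282.34 + $916.93 + $39.87 + $180.70 + $4.52 + $132.89 + $61.79 = $1,867.50
Net pay = $4,517.45 − $1,867.50 = $2,649.95

$2,649.95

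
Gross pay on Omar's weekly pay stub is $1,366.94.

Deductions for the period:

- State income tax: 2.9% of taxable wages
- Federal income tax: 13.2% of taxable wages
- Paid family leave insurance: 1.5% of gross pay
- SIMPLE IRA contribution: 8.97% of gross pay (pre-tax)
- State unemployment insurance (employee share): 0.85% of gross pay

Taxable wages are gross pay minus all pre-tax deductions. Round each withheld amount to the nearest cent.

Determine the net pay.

$1,011.87

SIMPLE IRA contribution: $1,366.94 × 0.0897 = $122.61
Taxable wages = $1,366.94 − $122.61 = $1,244.33
Federal income tax: $1,244.33 × 0.132 = $164.25
State income tax: $1,244.33 × 0.029 = $36.09
Paid family leave insurance: $1,366.94 × 0.015 = $20.50
State unemployment insurance (employee share): $1,366.94 × 0.0085 = $11.62
Total deductions = $122.61 + $164.25 + $36.09 + $20.50 + $11.62 = $355.07
Net pay = $1,366.94 − $355.07 = $1,011.87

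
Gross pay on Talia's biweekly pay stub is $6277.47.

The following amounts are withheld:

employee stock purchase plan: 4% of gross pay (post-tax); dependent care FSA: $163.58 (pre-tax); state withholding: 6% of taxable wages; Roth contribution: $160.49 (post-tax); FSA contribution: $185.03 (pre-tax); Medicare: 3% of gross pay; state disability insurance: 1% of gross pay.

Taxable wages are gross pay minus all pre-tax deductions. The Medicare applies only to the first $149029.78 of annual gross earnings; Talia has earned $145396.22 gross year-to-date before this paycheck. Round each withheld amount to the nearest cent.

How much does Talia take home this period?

$4989.76

FSA contribution: $185.03
Dependent care FSA: $163.58
Pre-tax total = $185.03 + $163.58 = $348.61
Taxable wages = $6277.47 − $348.61 = $5928.86
State withholding: $5928.86 × 0.06 = $355.73
State disability insurance: $6277.47 × 0.01 = $62.77
Medicare: only $149029.78 − $145396.22 = $3633.56 of this check is subject → $3633.56 × 0.03 = $109.01
Employee stock purchase plan: $6277.47 × 0.04 = $251.10
Roth contribution: $160.49
Total deductions = $185.03 + $163.58 + $355.73 + $62.77 + $109.01 + $251.10 + $160.49 = $1287.71
Net pay = $6277.47 − $1287.71 = $4989.76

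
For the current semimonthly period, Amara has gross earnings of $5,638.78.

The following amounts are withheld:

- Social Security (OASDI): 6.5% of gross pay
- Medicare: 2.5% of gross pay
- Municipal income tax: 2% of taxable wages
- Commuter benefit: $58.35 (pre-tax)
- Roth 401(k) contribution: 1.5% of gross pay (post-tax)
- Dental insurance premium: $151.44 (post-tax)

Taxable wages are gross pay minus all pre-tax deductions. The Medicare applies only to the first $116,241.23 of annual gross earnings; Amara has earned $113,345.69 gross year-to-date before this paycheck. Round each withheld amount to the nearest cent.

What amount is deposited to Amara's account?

Commuter benefit: $58.35
Taxable wages = $5,638.78 − $58.35 = $5,580.43
Municipal income tax: $5,580.43 × 0.02 = $111.61
Social Security (OASDI): $5,638.78 × 0.065 = $366.52
Medicare: only $116,241.23 − $113,345.69 = $2,895.54 of this check is subject → $2,895.54 × 0.025 = $72.39
Dental insurance premium: $151.44
Roth 401(k) contribution: $5,638.78 × 0.015 = $84.58
Total deductions = $58.35 + $111.61 + $366.52 + $72.39 + $151.44 + $84.58 = $844.89
Net pay = $5,638.78 − $844.89 = $4,793.89

$4,793.89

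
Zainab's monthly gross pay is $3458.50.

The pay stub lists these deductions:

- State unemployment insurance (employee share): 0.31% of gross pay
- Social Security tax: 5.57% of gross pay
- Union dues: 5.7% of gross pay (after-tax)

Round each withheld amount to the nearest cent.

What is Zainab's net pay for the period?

$3058.01

Social Security tax: $3458.50 × 0.0557 = $192.64
State unemployment insurance (employee share): $3458.50 × 0.0031 = $10.72
Union dues: $3458.50 × 0.057 = $197.13
Total deductions = $192.64 + $10.72 + $197.13 = $400.49
Net pay = $3458.50 − $400.49 = $3058.01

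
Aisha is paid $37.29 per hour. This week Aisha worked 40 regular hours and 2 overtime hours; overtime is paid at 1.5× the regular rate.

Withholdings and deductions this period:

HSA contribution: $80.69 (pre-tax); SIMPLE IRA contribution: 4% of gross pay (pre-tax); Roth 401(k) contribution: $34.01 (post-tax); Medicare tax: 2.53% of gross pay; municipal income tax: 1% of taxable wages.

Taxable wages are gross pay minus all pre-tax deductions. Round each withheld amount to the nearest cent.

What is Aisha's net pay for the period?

Regular pay: 40 × $37.29 = $1491.60
Overtime pay: 2 × $37.29 × 1.5 = $111.87
Gross pay = $1491.60 + $111.87 = $1603.47
SIMPLE IRA contribution: $1603.47 × 0.04 = $64.14
HSA contribution: $80.69
Pre-tax total = $64.14 + $80.69 = $144.83
Taxable wages = $1603.47 − $144.83 = $1458.64
Municipal income tax: $1458.64 × 0.01 = $14.59
Medicare tax: $1603.47 × 0.0253 = $40.57
Roth 401(k) contribution: $34.01
Total deductions = $64.14 + $80.69 + $14.59 + $40.57 + $34.01 = $234.00
Net pay = $1603.47 − $234.00 = $1369.47

$1369.47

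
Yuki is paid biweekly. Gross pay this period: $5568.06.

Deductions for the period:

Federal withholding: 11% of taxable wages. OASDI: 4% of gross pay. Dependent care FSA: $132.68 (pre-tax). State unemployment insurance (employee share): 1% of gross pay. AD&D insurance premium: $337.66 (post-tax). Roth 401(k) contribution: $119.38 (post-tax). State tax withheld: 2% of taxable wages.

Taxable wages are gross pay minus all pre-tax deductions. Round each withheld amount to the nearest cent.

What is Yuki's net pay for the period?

$3993.34

Dependent care FSA: $132.68
Taxable wages = $5568.06 − $132.68 = $5435.38
Federal withholding: $5435.38 × 0.11 = $597.89
State tax withheld: $5435.38 × 0.02 = $108.71
State unemployment insurance (employee share): $5568.06 × 0.01 = $55.68
OASDI: $5568.06 × 0.04 = $222.72
AD&D insurance premium: $337.66
Roth 401(k) contribution: $119.38
Total deductions = $132.68 + $597.89 + $108.71 + $55.68 + $222.72 + $337.66 + $119.38 = $1574.72
Net pay = $5568.06 − $1574.72 = $3993.34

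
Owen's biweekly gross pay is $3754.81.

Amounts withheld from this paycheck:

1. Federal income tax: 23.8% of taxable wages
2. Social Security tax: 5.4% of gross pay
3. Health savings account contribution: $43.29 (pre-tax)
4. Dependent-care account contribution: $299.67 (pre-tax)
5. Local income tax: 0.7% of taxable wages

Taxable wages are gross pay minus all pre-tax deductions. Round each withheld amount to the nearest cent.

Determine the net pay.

Dependent-care account contribution: $299.67
Health savings account contribution: $43.29
Pre-tax total = $299.67 + $43.29 = $342.96
Taxable wages = $3754.81 − $342.96 = $3411.85
Local income tax: $3411.85 × 0.007 = $23.88
Federal income tax: $3411.85 × 0.238 = $812.02
Social Security tax: $3754.81 × 0.054 = $202.76
Total deductions = $299.67 + $43.29 + $23.88 + $812.02 + $202.76 = $1381.62
Net pay = $3754.81 − $1381.62 = $2373.19

$2373.19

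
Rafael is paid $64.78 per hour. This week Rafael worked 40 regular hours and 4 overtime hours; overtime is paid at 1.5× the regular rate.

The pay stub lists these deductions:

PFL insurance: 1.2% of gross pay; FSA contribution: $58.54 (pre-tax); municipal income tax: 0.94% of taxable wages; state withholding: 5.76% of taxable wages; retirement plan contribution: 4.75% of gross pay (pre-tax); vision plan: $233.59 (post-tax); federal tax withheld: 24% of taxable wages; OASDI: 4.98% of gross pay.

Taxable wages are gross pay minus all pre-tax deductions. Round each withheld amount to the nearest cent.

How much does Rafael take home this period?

Regular pay: 40 × $64.78 = $2,591.20
Overtime pay: 4 × $64.78 × 1.5 = $388.68
Gross pay = $2,591.20 + $388.68 = $2,979.88
Retirement plan contribution: $2,979.88 × 0.0475 = $141.54
FSA contribution: $58.54
Pre-tax total = $141.54 + $58.54 = $200.08
Taxable wages = $2,979.88 − $200.08 = $2,779.80
Municipal income tax: $2,779.80 × 0.0094 = $26.13
Federal tax withheld: $2,779.80 × 0.24 = $667.15
State withholding: $2,779.80 × 0.0576 = $160.12
PFL insurance: $2,979.88 × 0.012 = $35.76
OASDI: $2,979.88 × 0.0498 = $148.40
Vision plan: $233.59
Total deductions = $141.54 + $58.54 + $26.13 + $667.15 + $160.12 + $35.76 + $148.40 + $233.59 = $1,471.23
Net pay = $2,979.88 − $1,471.23 = $1,508.65

$1,508.65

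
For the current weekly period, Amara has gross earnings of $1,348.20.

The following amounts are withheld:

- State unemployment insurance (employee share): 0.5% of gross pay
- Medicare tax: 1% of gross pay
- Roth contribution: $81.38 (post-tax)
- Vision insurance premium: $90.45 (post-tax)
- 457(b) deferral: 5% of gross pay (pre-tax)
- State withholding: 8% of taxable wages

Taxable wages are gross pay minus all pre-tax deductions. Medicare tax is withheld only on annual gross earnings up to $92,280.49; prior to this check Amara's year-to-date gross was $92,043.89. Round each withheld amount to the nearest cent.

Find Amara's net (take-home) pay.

$997.39

457(b) deferral: $1,348.20 × 0.05 = $67.41
Taxable wages = $1,348.20 − $67.41 = $1,280.79
State withholding: $1,280.79 × 0.08 = $102.46
State unemployment insurance (employee share): $1,348.20 × 0.005 = $6.74
Medicare tax: only $92,280.49 − $92,043.89 = $236.60 of this check is subject → $236.60 × 0.01 = $2.37
Roth contribution: $81.38
Vision insurance premium: $90.45
Total deductions = $67.41 + $102.46 + $6.74 + $2.37 + $81.38 + $90.45 = $350.81
Net pay = $1,348.20 − $350.81 = $997.39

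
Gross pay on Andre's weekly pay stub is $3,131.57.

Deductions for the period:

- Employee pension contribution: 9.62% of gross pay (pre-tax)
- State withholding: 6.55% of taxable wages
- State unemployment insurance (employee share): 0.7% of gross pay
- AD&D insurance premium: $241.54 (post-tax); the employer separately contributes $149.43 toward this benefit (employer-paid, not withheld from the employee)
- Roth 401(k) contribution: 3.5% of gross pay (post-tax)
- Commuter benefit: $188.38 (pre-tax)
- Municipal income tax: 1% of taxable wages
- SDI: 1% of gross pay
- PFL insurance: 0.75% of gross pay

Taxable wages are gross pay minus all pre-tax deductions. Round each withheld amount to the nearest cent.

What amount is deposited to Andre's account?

Employee pension contribution: $3,131.57 × 0.0962 = $301.26
Commuter benefit: $188.38
Pre-tax total = $301.26 + $188.38 = $489.64
Taxable wages = $3,131.57 − $489.64 = $2,641.93
Municipal income tax: $2,641.93 × 0.01 = $26.42
State withholding: $2,641.93 × 0.0655 = $173.05
SDI: $3,131.57 × 0.01 = $31.32
PFL insurance: $3,131.57 × 0.0075 = $23.49
State unemployment insurance (employee share): $3,131.57 × 0.007 = $21.92
Roth 401(k) contribution: $3,131.57 × 0.035 = $109.60
AD&D insurance premium: $241.54
(Employer's $149.43 toward AD&D insurance premium is not withheld from the employee.)
Total deductions = $301.26 + $188.38 + $26.42 + $173.05 + $31.32 + $23.49 + $21.92 + $109.60 + $241.54 = $1,116.98
Net pay = $3,131.57 − $1,116.98 = $2,014.59

$2,014.59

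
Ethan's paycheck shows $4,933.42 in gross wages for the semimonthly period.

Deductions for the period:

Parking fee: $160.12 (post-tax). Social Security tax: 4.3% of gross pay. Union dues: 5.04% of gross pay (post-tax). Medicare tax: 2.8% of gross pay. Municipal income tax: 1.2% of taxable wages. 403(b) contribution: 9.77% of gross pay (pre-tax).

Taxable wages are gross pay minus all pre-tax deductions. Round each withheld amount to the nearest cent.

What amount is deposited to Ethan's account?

403(b) contribution: $4,933.42 × 0.0977 = $482.00
Taxable wages = $4,933.42 − $482.00 = $4,451.42
Municipal income tax: $4,451.42 × 0.012 = $53.42
Social Security tax: $4,933.42 × 0.043 = $212.14
Medicare tax: $4,933.42 × 0.028 = $138.14
Union dues: $4,933.42 × 0.0504 = $248.64
Parking fee: $160.12
Total deductions = $482.00 + $53.42 + $212.14 + $138.14 + $248.64 + $160.12 = $1,294.46
Net pay = $4,933.42 − $1,294.46 = $3,638.96

$3,638.96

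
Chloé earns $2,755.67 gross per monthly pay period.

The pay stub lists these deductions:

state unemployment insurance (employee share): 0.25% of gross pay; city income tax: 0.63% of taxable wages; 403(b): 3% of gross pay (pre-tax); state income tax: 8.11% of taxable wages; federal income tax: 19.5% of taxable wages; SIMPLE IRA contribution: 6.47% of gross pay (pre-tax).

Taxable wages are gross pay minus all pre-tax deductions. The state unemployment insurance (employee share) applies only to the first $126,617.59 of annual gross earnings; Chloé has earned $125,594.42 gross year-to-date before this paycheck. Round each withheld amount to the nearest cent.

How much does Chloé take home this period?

$1,787.64

403(b): $2,755.67 × 0.03 = $82.67
SIMPLE IRA contribution: $2,755.67 × 0.0647 = $178.29
Pre-tax total = $82.67 + $178.29 = $260.96
Taxable wages = $2,755.67 − $260.96 = $2,494.71
State income tax: $2,494.71 × 0.0811 = $202.32
City income tax: $2,494.71 × 0.0063 = $15.72
Federal income tax: $2,494.71 × 0.195 = $486.47
State unemployment insurance (employee share): only $126,617.59 − $125,594.42 = $1,023.17 of this check is subject → $1,023.17 × 0.0025 = $2.56
Total deductions = $82.67 + $178.29 + $202.32 + $15.72 + $486.47 + $2.56 = $968.03
Net pay = $2,755.67 − $968.03 = $1,787.64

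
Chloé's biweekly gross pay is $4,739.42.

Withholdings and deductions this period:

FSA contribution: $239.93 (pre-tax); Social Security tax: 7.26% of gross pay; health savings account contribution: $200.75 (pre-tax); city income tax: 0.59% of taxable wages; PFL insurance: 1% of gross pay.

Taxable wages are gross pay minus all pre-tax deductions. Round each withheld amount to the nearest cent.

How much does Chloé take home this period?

Health savings account contribution: $200.75
FSA contribution: $239.93
Pre-tax total = $200.75 + $239.93 = $440.68
Taxable wages = $4,739.42 − $440.68 = $4,298.74
City income tax: $4,298.74 × 0.0059 = $25.36
PFL insurance: $4,739.42 × 0.01 = $47.39
Social Security tax: $4,739.42 × 0.0726 = $344.08
Total deductions = $200.75 + $239.93 + $25.36 + $47.39 + $344.08 = $857.51
Net pay = $4,739.42 − $857.51 = $3,881.91

$3,881.91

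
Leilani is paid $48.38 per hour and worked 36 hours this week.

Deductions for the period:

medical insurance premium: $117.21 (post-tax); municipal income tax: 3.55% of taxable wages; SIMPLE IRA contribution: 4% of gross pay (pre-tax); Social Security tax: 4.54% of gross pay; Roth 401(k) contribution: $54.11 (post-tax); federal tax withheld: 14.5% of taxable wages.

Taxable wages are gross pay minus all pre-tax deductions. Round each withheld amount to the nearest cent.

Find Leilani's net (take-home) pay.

$1,119.82

Gross pay: 36 × $48.38 = $1,741.68
SIMPLE IRA contribution: $1,741.68 × 0.04 = $69.67
Taxable wages = $1,741.68 − $69.67 = $1,672.01
Federal tax withheld: $1,672.01 × 0.145 = $242.44
Municipal income tax: $1,672.01 × 0.0355 = $59.36
Social Security tax: $1,741.68 × 0.0454 = $79.07
Roth 401(k) contribution: $54.11
Medical insurance premium: $117.21
Total deductions = $69.67 + $242.44 + $59.36 + $79.07 + $54.11 + $117.21 = $621.86
Net pay = $1,741.68 − $621.86 = $1,119.82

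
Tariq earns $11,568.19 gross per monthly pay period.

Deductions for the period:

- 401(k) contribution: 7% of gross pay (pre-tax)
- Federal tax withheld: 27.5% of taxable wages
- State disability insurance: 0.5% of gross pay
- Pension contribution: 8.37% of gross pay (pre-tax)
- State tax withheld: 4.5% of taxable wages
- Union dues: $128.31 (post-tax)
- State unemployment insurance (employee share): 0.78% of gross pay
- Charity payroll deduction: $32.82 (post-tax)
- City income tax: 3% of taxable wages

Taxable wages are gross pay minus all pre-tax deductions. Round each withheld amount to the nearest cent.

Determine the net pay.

$6,054.41

401(k) contribution: $11,568.19 × 0.07 = $809.77
Pension contribution: $11,568.19 × 0.0837 = $968.26
Pre-tax total = $809.77 + $968.26 = $1,778.03
Taxable wages = $11,568.19 − $1,778.03 = $9,790.16
State tax withheld: $9,790.16 × 0.045 = $440.56
City income tax: $9,790.16 × 0.03 = $293.70
Federal tax withheld: $9,790.16 × 0.275 = $2,692.29
State unemployment insurance (employee share): $11,568.19 × 0.0078 = $90.23
State disability insurance: $11,568.19 × 0.005 = $57.84
Union dues: $128.31
Charity payroll deduction: $32.82
Total deductions = $809.77 + $968.26 + $440.56 + $293.70 + $2,692.29 + $90.23 + $57.84 + $128.31 + $32.82 = $5,513.78
Net pay = $11,568.19 − $5,513.78 = $6,054.41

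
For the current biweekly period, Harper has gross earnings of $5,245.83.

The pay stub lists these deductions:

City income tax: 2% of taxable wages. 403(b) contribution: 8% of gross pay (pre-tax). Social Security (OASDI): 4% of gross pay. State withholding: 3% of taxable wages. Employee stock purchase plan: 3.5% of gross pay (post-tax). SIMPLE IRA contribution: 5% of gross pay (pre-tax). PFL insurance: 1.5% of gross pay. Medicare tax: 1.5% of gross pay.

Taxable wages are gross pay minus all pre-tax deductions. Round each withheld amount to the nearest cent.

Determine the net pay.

403(b) contribution: $5,245.83 × 0.08 = $419.67
SIMPLE IRA contribution: $5,245.83 × 0.05 = $262.29
Pre-tax total = $419.67 + $262.29 = $681.96
Taxable wages = $5,245.83 − $681.96 = $4,563.87
City income tax: $4,563.87 × 0.02 = $91.28
State withholding: $4,563.87 × 0.03 = $136.92
PFL insurance: $5,245.83 × 0.015 = $78.69
Medicare tax: $5,245.83 × 0.015 = $78.69
Social Security (OASDI): $5,245.83 × 0.04 = $209.83
Employee stock purchase plan: $5,245.83 × 0.035 = $183.60
Total deductions = $419.67 + $262.29 + $91.28 + $136.92 + $78.69 + $78.69 + $209.83 + $183.60 = $1,460.97
Net pay = $5,245.83 − $1,460.97 = $3,784.86

$3,784.86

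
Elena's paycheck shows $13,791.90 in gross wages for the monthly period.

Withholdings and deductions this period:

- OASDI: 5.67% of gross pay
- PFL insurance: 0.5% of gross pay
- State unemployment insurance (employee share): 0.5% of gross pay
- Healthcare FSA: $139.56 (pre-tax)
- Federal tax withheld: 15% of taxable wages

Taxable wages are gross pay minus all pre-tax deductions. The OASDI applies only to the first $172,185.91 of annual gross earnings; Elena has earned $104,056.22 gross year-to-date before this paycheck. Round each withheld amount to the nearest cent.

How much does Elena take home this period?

Healthcare FSA: $139.56
Taxable wages = $13,791.90 − $139.56 = $13,652.34
Federal tax withheld: $13,652.34 × 0.15 = $2,047.85
OASDI: cap not yet reached, full $13,791.90 is subject → $13,791.90 × 0.0567 = $782.00
State unemployment insurance (employee share): $13,791.90 × 0.005 = $68.96
PFL insurance: $13,791.90 × 0.005 = $68.96
Total deductions = $139.56 + $2,047.85 + $782.00 + $68.96 + $68.96 = $3,107.33
Net pay = $13,791.90 − $3,107.33 = $10,684.57

$10,684.57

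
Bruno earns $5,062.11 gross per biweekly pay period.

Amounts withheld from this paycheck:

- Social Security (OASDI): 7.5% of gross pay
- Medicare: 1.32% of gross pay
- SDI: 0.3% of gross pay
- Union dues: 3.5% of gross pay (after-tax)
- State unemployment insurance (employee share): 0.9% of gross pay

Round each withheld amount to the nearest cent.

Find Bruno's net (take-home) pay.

SDI: $5,062.11 × 0.003 = $15.19
Social Security (OASDI): $5,062.11 × 0.075 = $379.66
State unemployment insurance (employee share): $5,062.11 × 0.009 = $45.56
Medicare: $5,062.11 × 0.0132 = $66.82
Union dues: $5,062.11 × 0.035 = $177.17
Total deductions = $15.19 + $379.66 + $45.56 + $66.82 + $177.17 = $684.40
Net pay = $5,062.11 − $684.40 = $4,377.71

$4,377.71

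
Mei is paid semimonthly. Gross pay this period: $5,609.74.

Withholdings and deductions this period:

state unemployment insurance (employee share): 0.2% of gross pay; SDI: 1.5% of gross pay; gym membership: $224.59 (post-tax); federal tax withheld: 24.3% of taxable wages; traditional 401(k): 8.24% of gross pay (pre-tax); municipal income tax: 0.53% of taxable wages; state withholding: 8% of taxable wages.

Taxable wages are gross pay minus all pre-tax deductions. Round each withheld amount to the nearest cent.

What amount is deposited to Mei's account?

Traditional 401(k): $5,609.74 × 0.0824 = $462.24
Taxable wages = $5,609.74 − $462.24 = $5,147.50
Federal tax withheld: $5,147.50 × 0.243 = $1,250.84
State withholding: $5,147.50 × 0.08 = $411.80
Municipal income tax: $5,147.50 × 0.0053 = $27.28
SDI: $5,609.74 × 0.015 = $84.15
State unemployment insurance (employee share): $5,609.74 × 0.002 = $11.22
Gym membership: $224.59
Total deductions = $462.24 + $1,250.84 + $411.80 + $27.28 + $84.15 + $11.22 + $224.59 = $2,472.12
Net pay = $5,609.74 − $2,472.12 = $3,137.62

$3,137.62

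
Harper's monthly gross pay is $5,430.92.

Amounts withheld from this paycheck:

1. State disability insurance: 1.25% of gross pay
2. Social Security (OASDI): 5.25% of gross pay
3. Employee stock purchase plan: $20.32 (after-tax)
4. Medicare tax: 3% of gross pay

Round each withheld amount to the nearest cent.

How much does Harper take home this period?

$4,894.66

Medicare tax: $5,430.92 × 0.03 = $162.93
State disability insurance: $5,430.92 × 0.0125 = $67.89
Social Security (OASDI): $5,430.92 × 0.0525 = $285.12
Employee stock purchase plan: $20.32
Total deductions = $162.93 + $67.89 + $285.12 + $20.32 = $536.26
Net pay = $5,430.92 − $536.26 = $4,894.66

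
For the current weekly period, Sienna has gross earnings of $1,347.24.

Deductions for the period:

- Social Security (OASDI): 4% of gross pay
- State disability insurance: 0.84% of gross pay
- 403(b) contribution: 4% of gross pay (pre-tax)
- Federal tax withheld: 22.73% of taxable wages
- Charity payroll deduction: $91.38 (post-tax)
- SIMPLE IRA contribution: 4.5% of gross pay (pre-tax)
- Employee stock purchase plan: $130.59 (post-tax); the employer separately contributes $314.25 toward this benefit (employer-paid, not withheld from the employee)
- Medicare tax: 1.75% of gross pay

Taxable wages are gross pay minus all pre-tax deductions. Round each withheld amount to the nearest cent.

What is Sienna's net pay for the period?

$641.76

403(b) contribution: $1,347.24 × 0.04 = $53.89
SIMPLE IRA contribution: $1,347.24 × 0.045 = $60.63
Pre-tax total = $53.89 + $60.63 = $114.52
Taxable wages = $1,347.24 − $114.52 = $1,232.72
Federal tax withheld: $1,232.72 × 0.2273 = $280.20
Social Security (OASDI): $1,347.24 × 0.04 = $53.89
State disability insurance: $1,347.24 × 0.0084 = $11.32
Medicare tax: $1,347.24 × 0.0175 = $23.58
Charity payroll deduction: $91.38
Employee stock purchase plan: $130.59
(Employer's $314.25 toward employee stock purchase plan is not withheld from the employee.)
Total deductions = $53.89 + $60.63 + $280.20 + $53.89 + $11.32 + $23.58 + $91.38 + $130.59 = $705.48
Net pay = $1,347.24 − $705.48 = $641.76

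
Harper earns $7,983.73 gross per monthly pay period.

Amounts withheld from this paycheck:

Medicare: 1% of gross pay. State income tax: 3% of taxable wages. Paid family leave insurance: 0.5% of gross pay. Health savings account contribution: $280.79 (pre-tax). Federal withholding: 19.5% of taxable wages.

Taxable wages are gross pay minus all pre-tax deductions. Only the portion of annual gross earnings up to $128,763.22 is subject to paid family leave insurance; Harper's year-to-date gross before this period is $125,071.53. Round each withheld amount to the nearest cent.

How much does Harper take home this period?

Health savings account contribution: $280.79
Taxable wages = $7,983.73 − $280.79 = $7,702.94
State income tax: $7,702.94 × 0.03 = $231.09
Federal withholding: $7,702.94 × 0.195 = $1,502.07
Paid family leave insurance: only $128,763.22 − $125,071.53 = $3,691.69 of this check is subject → $3,691.69 × 0.005 = $18.46
Medicare: $7,983.73 × 0.01 = $79.84
Total deductions = $280.79 + $231.09 + $1,502.07 + $18.46 + $79.84 = $2,112.25
Net pay = $7,983.73 − $2,112.25 = $5,871.48

$5,871.48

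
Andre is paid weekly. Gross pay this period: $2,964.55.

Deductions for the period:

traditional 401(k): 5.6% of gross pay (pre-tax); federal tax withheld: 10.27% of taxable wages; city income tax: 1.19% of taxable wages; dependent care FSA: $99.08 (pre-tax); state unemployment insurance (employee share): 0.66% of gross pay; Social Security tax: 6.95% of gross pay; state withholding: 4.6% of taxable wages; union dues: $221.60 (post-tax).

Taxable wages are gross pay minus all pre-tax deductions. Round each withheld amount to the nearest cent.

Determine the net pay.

$1,818.72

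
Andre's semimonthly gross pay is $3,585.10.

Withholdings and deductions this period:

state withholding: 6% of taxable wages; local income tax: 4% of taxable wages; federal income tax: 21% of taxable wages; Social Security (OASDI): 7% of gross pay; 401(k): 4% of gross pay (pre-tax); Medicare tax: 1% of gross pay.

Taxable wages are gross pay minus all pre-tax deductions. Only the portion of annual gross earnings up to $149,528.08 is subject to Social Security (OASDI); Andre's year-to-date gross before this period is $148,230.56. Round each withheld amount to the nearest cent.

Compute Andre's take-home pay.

401(k): $3,585.10 × 0.04 = $143.40
Taxable wages = $3,585.10 − $143.40 = $3,441.70
Local income tax: $3,441.70 × 0.04 = $137.67
State withholding: $3,441.70 × 0.06 = $206.50
Federal income tax: $3,441.70 × 0.21 = $722.76
Medicare tax: $3,585.10 × 0.01 = $35.85
Social Security (OASDI): only $149,528.08 − $148,230.56 = $1,297.52 of this check is subject → $1,297.52 × 0.07 = $90.83
Total deductions = $143.40 + $137.67 + $206.50 + $722.76 + $35.85 + $90.83 = $1,337.01
Net pay = $3,585.10 − $1,337.01 = $2,248.09

$2,248.09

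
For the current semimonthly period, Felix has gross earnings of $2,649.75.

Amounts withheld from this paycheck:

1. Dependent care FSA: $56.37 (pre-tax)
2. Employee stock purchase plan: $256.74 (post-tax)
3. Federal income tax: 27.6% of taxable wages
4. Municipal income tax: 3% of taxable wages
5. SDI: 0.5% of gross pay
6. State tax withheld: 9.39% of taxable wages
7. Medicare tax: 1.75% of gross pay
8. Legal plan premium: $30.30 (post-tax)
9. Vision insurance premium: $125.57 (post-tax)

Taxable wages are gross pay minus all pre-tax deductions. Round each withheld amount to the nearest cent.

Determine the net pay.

$1,084.06

Dependent care FSA: $56.37
Taxable wages = $2,649.75 − $56.37 = $2,593.38
State tax withheld: $2,593.38 × 0.0939 = $243.52
Municipal income tax: $2,593.38 × 0.03 = $77.80
Federal income tax: $2,593.38 × 0.276 = $715.77
SDI: $2,649.75 × 0.005 = $13.25
Medicare tax: $2,649.75 × 0.0175 = $46.37
Legal plan premium: $30.30
Vision insurance premium: $125.57
Employee stock purchase plan: $256.74
Total deductions = $56.37 + $243.52 + $77.80 + $715.77 + $13.25 + $46.37 + $30.30 + $125.57 + $256.74 = $1,565.69
Net pay = $2,649.75 − $1,565.69 = $1,084.06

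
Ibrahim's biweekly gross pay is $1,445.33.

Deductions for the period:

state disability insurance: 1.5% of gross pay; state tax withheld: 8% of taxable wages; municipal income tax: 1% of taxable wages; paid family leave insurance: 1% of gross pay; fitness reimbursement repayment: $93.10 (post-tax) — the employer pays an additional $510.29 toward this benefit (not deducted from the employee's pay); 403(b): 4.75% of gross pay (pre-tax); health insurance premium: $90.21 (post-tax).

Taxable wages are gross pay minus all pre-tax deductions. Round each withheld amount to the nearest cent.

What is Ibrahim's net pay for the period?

$1,033.34

403(b): $1,445.33 × 0.0475 = $68.65
Taxable wages = $1,445.33 − $68.65 = $1,376.68
State tax withheld: $1,376.68 × 0.08 = $110.13
Municipal income tax: $1,376.68 × 0.01 = $13.77
Paid family leave insurance: $1,445.33 × 0.01 = $14.45
State disability insurance: $1,445.33 × 0.015 = $21.68
Health insurance premium: $90.21
Fitness reimbursement repayment: $93.10
(Employer's $510.29 toward fitness reimbursement repayment is not withheld from the employee.)
Total deductions = $68.65 + $110.13 + $13.77 + $14.45 + $21.68 + $90.21 + $93.10 = $411.99
Net pay = $1,445.33 − $411.99 = $1,033.34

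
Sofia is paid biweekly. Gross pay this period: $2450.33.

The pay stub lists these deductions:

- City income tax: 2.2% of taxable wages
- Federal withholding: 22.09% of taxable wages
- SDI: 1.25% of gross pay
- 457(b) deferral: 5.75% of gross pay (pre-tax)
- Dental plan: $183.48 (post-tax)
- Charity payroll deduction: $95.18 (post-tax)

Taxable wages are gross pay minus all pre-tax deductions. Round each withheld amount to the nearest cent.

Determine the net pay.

457(b) deferral: $2450.33 × 0.0575 = $140.89
Taxable wages = $2450.33 − $140.89 = $2309.44
City income tax: $2309.44 × 0.022 = $50.81
Federal withholding: $2309.44 × 0.2209 = $510.16
SDI: $2450.33 × 0.0125 = $30.63
Dental plan: $183.48
Charity payroll deduction: $95.18
Total deductions = $140.89 + $50.81 + $510.16 + $30.63 + $183.48 + $95.18 = $1011.15
Net pay = $2450.33 − $1011.15 = $1439.18

$1439.18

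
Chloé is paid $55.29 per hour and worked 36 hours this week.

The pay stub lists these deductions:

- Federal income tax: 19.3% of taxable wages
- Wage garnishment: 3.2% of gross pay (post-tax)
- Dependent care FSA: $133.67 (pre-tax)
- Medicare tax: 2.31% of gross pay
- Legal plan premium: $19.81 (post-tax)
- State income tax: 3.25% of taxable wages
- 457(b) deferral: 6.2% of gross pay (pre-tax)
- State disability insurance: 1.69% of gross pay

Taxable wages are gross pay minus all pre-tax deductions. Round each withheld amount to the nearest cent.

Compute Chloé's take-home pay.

$1179.37

Gross pay: 36 × $55.29 = $1990.44
Dependent care FSA: $133.67
457(b) deferral: $1990.44 × 0.062 = $123.41
Pre-tax total = $133.67 + $123.41 = $257.08
Taxable wages = $1990.44 − $257.08 = $1733.36
Federal income tax: $1733.36 × 0.193 = $334.54
State income tax: $1733.36 × 0.0325 = $56.33
Medicare tax: $1990.44 × 0.0231 = $45.98
State disability insurance: $1990.44 × 0.0169 = $33.64
Wage garnishment: $1990.44 × 0.032 = $63.69
Legal plan premium: $19.81
Total deductions = $133.67 + $123.41 + $334.54 + $56.33 + $45.98 + $33.64 + $63.69 + $19.81 = $811.07
Net pay = $1990.44 − $811.07 = $1179.37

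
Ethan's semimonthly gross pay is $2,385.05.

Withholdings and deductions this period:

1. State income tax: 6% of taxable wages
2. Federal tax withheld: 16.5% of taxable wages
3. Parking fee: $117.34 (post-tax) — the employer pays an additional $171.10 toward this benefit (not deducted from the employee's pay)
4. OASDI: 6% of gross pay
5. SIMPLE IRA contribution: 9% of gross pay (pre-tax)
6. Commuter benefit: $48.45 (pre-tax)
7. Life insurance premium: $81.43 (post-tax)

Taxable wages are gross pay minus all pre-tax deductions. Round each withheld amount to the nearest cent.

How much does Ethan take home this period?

Commuter benefit: $48.45
SIMPLE IRA contribution: $2,385.05 × 0.09 = $214.65
Pre-tax total = $48.45 + $214.65 = $263.10
Taxable wages = $2,385.05 − $263.10 = $2,121.95
Federal tax withheld: $2,121.95 × 0.165 = $350.12
State income tax: $2,121.95 × 0.06 = $127.32
OASDI: $2,385.05 × 0.06 = $143.10
Parking fee: $117.34
Life insurance premium: $81.43
(Employer's $171.10 toward parking fee is not withheld from the employee.)
Total deductions = $48.45 + $214.65 + $350.12 + $127.32 + $143.10 + $117.34 + $81.43 = $1,082.41
Net pay = $2,385.05 − $1,082.41 = $1,302.64

$1,302.64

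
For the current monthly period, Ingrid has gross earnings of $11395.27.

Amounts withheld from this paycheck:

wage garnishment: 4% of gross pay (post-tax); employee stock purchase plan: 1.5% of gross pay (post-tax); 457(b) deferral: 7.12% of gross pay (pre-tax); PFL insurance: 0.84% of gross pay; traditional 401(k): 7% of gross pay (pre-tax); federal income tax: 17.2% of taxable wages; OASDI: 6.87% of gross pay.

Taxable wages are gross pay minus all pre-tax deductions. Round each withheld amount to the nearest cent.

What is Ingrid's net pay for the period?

$6597.70

Traditional 401(k): $11395.27 × 0.07 = $797.67
457(b) deferral: $11395.27 × 0.0712 = $811.34
Pre-tax total = $797.67 + $811.34 = $1609.01
Taxable wages = $11395.27 − $1609.01 = $9786.26
Federal income tax: $9786.26 × 0.172 = $1683.24
PFL insurance: $11395.27 × 0.0084 = $95.72
OASDI: $11395.27 × 0.0687 = $782.86
Wage garnishment: $11395.27 × 0.04 = $455.81
Employee stock purchase plan: $11395.27 × 0.015 = $170.93
Total deductions = $797.67 + $811.34 + $1683.24 + $95.72 + $782.86 + $455.81 + $170.93 = $4797.57
Net pay = $11395.27 − $4797.57 = $6597.70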